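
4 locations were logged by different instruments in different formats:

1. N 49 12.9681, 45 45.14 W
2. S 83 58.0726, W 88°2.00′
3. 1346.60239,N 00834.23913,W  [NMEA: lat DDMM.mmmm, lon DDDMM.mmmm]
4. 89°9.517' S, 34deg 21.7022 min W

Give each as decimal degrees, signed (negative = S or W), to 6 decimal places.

1. 49.216135, -45.752333
2. -83.967877, -88.033333
3. 13.776707, -8.570652
4. -89.158617, -34.361703

Point 1:
  φ: 49 + 12.9681/60 = 49.2161350
  N ⇒ keep positive
  Lon: 45.14′ = 0.752333°; total 45.7523333
  hemisphere W, so the sign is −
Point 2:
  φ: 58.0726′ = 0.967877°; total 83.9678767
  S ⇒ negate
  Longitude: 88 + 2/60 = 88.0333333
  W ⇒ negate
Point 3:
  Latitude: split at 2 digits → 13° and 46.60239′; 13 + 46.60239/60 = 13.7767065
  N ⇒ keep positive
  λ: degrees = first 3 digits = 8, minutes = 34.23913; 8 + 34.23913/60 = 8.5706522
  W → negative
Point 4:
  Lat: 9.517′ = 0.158617°; total 89.1586167
  hemisphere S, so the sign is −
  Longitude: 34 + 21.7022/60 = 34.3617033
  W ⇒ negate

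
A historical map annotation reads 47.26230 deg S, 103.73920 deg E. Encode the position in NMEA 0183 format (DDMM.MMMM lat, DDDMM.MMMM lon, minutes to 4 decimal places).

4715.7380,S / 10344.3520,E

Lat: 47° + 0.262300 × 60 = 47° 15.738000′
Longitude: 103° + 0.739200 × 60 = 103° 44.352000′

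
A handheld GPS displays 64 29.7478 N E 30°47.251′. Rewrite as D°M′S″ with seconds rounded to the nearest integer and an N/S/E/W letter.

Lat: 29.74780′ → 29′ and 0.74780 × 60 = 44.87″
Lon: 47.25100′ → 47′ and 0.25100 × 60 = 15.06″

64°29′45″ N, 30°47′15″ E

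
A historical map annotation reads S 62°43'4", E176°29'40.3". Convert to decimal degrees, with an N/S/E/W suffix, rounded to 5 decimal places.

Latitude: 62 + 43/60 + 4/3600 = 62.717778
Lon: 29′ + 40.3″ = 29.67167′; 176 + 29.67167/60 = 176.494528

62.71778° S, 176.49453° E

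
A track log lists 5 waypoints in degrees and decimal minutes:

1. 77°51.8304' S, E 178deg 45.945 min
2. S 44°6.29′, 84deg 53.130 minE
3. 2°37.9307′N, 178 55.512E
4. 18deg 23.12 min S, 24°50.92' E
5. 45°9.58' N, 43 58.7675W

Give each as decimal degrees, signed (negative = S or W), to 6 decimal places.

Point 1:
  Lat: 51.8304′ = 0.863840°; total 77.8638400
  S → negative
  Longitude: 178 + 45.945/60 = 178.7657500
  E → positive
Point 2:
  Lat: 6.29′ = 0.104833°; total 44.1048333
  hemisphere S, so the sign is −
  Longitude: 53.13′ = 0.885500°; total 84.8855000
  E → positive
Point 3:
  Lat: 37.9307′ = 0.632178°; total 2.6321783
  N ⇒ keep positive
  λ: 55.512′ = 0.925200°; total 178.9252000
  E → positive
Point 4:
  Lat: 18 + 23.12/60 = 18.3853333
  S ⇒ negate
  Longitude: 50.92′ = 0.848667°; total 24.8486667
  E → positive
Point 5:
  Latitude: 9.58′ = 0.159667°; total 45.1596667
  N → positive
  Lon: 58.7675′ = 0.979458°; total 43.9794583
  hemisphere W, so the sign is −

1. -77.863840, 178.765750
2. -44.104833, 84.885500
3. 2.632178, 178.925200
4. -18.385333, 24.848667
5. 45.159667, -43.979458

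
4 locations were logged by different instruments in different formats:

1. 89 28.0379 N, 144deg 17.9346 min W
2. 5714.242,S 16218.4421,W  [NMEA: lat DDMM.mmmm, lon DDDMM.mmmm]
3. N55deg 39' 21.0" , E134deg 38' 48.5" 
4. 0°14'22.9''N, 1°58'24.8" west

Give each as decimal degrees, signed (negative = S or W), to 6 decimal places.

1. 89.467298, -144.298910
2. -57.237367, -162.307368
3. 55.655833, 134.646806
4. 0.239694, -1.973556

Point 1:
  φ: 28.0379′ = 0.467298°; total 89.4672983
  N → positive
  λ: 17.9346′ = 0.298910°; total 144.2989100
  W → negative
Point 2:
  Lat: split at 2 digits → 57° and 14.242′; 57 + 14.242/60 = 57.2373667
  S ⇒ negate
  Lon: degrees = first 3 digits = 162, minutes = 18.4421; 162 + 18.4421/60 = 162.3073683
  hemisphere W, so the sign is −
Point 3:
  Latitude: 55° + 39/60 + 21/3600 = 55 + 0.650000 + 0.005833 = 55.6558333
  N ⇒ keep positive
  λ: 38′ + 48.5″ = 38.80833′; 134 + 38.80833/60 = 134.6468056
  E → positive
Point 4:
  φ: 0° + 14/60 + 22.9/3600 = 0 + 0.233333 + 0.006361 = 0.2396944
  N → positive
  Lon: 58′ + 24.8″ = 58.41333′; 1 + 58.41333/60 = 1.9735556
  W ⇒ negate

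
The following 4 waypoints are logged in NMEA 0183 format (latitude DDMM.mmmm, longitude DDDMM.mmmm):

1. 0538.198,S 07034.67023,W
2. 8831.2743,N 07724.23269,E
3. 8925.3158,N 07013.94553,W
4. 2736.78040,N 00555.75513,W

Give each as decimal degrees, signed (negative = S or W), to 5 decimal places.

1. -5.63663, -70.57784
2. 88.52124, 77.40388
3. 89.42193, -70.23243
4. 27.61301, -5.92925

Point 1:
  Latitude: degrees = first 2 digits = 5, minutes = 38.198; 5 + 38.198/60 = 5.636633
  S ⇒ negate
  Longitude: split at 3 digits → 070° and 34.67023′; 70 + 34.67023/60 = 70.577837
  W → negative
Point 2:
  Latitude: degrees = first 2 digits = 88, minutes = 31.2743; 88 + 31.2743/60 = 88.521238
  N → positive
  λ: degrees = first 3 digits = 77, minutes = 24.23269; 77 + 24.23269/60 = 77.403878
  E ⇒ keep positive
Point 3:
  φ: split at 2 digits → 89° and 25.3158′; 89 + 25.3158/60 = 89.421930
  N → positive
  λ: degrees = first 3 digits = 70, minutes = 13.94553; 70 + 13.94553/60 = 70.232426
  W → negative
Point 4:
  Latitude: split at 2 digits → 27° and 36.7804′; 27 + 36.7804/60 = 27.613007
  N ⇒ keep positive
  λ: split at 3 digits → 005° and 55.75513′; 5 + 55.75513/60 = 5.929252
  W ⇒ negate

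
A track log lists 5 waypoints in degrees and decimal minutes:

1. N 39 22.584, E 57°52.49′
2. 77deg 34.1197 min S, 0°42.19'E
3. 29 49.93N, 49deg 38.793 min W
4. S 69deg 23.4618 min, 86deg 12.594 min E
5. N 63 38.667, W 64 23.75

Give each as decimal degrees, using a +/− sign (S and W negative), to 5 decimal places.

1. 39.37640, 57.87483
2. -77.56866, 0.70317
3. 29.83217, -49.64655
4. -69.39103, 86.20990
5. 63.64445, -64.39583

Point 1:
  Lat: 22.584′ = 0.376400°; total 39.376400
  N ⇒ keep positive
  Longitude: 52.49′ = 0.874833°; total 57.874833
  E ⇒ keep positive
Point 2:
  Latitude: 34.1197′ = 0.568662°; total 77.568662
  S ⇒ negate
  Lon: 0 + 42.19/60 = 0.703167
  E ⇒ keep positive
Point 3:
  φ: 49.93′ = 0.832167°; total 29.832167
  N ⇒ keep positive
  Lon: 49 + 38.793/60 = 49.646550
  W → negative
Point 4:
  Lat: 69 + 23.4618/60 = 69.391030
  hemisphere S, so the sign is −
  Longitude: 86 + 12.594/60 = 86.209900
  E ⇒ keep positive
Point 5:
  Latitude: 63 + 38.667/60 = 63.644450
  N ⇒ keep positive
  Lon: 23.75′ = 0.395833°; total 64.395833
  hemisphere W, so the sign is −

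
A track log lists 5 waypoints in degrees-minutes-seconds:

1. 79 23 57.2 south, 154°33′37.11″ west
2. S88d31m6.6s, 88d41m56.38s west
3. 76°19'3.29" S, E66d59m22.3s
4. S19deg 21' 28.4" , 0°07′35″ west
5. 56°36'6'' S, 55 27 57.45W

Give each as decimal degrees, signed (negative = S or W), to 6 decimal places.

1. -79.399222, -154.560308
2. -88.518500, -88.698994
3. -76.317581, 66.989528
4. -19.357889, -0.126389
5. -56.601667, -55.465958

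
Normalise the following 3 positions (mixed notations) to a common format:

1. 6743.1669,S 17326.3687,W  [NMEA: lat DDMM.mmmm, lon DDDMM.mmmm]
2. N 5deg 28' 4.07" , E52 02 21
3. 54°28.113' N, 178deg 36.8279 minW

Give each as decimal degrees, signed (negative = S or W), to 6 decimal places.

1. -67.719448, -173.439478
2. 5.467797, 52.039167
3. 54.468550, -178.613798

Point 1:
  φ: degrees = first 2 digits = 67, minutes = 43.1669; 67 + 43.1669/60 = 67.7194483
  S → negative
  Longitude: degrees = first 3 digits = 173, minutes = 26.3687; 173 + 26.3687/60 = 173.4394783
  W → negative
Point 2:
  φ: 28′ + 4.07″ = 28.06783′; 5 + 28.06783/60 = 5.4677972
  N → positive
  Longitude: 52° + 2/60 + 21/3600 = 52 + 0.033333 + 0.005833 = 52.0391667
  E ⇒ keep positive
Point 3:
  Latitude: 54 + 28.113/60 = 54.4685500
  N ⇒ keep positive
  λ: 36.8279′ = 0.613798°; total 178.6137983
  W → negative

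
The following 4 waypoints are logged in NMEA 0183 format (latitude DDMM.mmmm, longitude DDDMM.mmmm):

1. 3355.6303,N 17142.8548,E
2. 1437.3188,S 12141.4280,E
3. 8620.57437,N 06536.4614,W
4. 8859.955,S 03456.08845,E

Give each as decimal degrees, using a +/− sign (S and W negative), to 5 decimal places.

1. 33.92717, 171.71425
2. -14.62198, 121.69047
3. 86.34291, -65.60769
4. -88.99925, 34.93481

Point 1:
  Latitude: degrees = first 2 digits = 33, minutes = 55.6303; 33 + 55.6303/60 = 33.927172
  N ⇒ keep positive
  Longitude: degrees = first 3 digits = 171, minutes = 42.8548; 171 + 42.8548/60 = 171.714247
  E → positive
Point 2:
  Lat: split at 2 digits → 14° and 37.3188′; 14 + 37.3188/60 = 14.621980
  hemisphere S, so the sign is −
  λ: degrees = first 3 digits = 121, minutes = 41.428; 121 + 41.428/60 = 121.690467
  E ⇒ keep positive
Point 3:
  φ: degrees = first 2 digits = 86, minutes = 20.57437; 86 + 20.57437/60 = 86.342906
  N → positive
  Longitude: split at 3 digits → 065° and 36.4614′; 65 + 36.4614/60 = 65.607690
  W ⇒ negate
Point 4:
  Latitude: split at 2 digits → 88° and 59.955′; 88 + 59.955/60 = 88.999250
  hemisphere S, so the sign is −
  λ: split at 3 digits → 034° and 56.08845′; 34 + 56.08845/60 = 34.934808
  E → positive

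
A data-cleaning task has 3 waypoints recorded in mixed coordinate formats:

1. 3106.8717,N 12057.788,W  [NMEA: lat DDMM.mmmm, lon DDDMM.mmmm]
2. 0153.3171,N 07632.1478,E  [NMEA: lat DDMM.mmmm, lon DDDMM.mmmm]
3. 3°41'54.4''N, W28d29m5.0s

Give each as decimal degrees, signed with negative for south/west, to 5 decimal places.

Point 1:
  φ: degrees = first 2 digits = 31, minutes = 6.8717; 31 + 6.8717/60 = 31.114528
  N ⇒ keep positive
  λ: degrees = first 3 digits = 120, minutes = 57.788; 120 + 57.788/60 = 120.963133
  W ⇒ negate
Point 2:
  Lat: split at 2 digits → 01° and 53.3171′; 1 + 53.3171/60 = 1.888618
  N ⇒ keep positive
  Lon: degrees = first 3 digits = 76, minutes = 32.1478; 76 + 32.1478/60 = 76.535797
  E ⇒ keep positive
Point 3:
  φ: 3° + 41/60 + 54.4/3600 = 3 + 0.683333 + 0.015111 = 3.698444
  N ⇒ keep positive
  Lon: 28° + 29/60 + 5/3600 = 28 + 0.483333 + 0.001389 = 28.484722
  W → negative

1. 31.11453, -120.96313
2. 1.88862, 76.53580
3. 3.69844, -28.48472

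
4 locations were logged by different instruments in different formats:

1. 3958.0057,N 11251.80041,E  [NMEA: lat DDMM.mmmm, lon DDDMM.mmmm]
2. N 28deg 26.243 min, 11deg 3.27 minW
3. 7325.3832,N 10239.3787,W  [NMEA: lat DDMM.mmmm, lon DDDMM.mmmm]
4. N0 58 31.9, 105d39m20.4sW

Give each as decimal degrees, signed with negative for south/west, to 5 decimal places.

Point 1:
  Lat: split at 2 digits → 39° and 58.0057′; 39 + 58.0057/60 = 39.966762
  N → positive
  λ: degrees = first 3 digits = 112, minutes = 51.80041; 112 + 51.80041/60 = 112.863340
  E ⇒ keep positive
Point 2:
  Lat: 28 + 26.243/60 = 28.437383
  N ⇒ keep positive
  Longitude: 3.27′ = 0.054500°; total 11.054500
  W ⇒ negate
Point 3:
  φ: degrees = first 2 digits = 73, minutes = 25.3832; 73 + 25.3832/60 = 73.423053
  N → positive
  Lon: split at 3 digits → 102° and 39.3787′; 102 + 39.3787/60 = 102.656312
  hemisphere W, so the sign is −
Point 4:
  Lat: 0° + 58/60 + 31.9/3600 = 0 + 0.966667 + 0.008861 = 0.975528
  N → positive
  λ: 105° + 39/60 + 20.4/3600 = 105 + 0.650000 + 0.005667 = 105.655667
  W ⇒ negate

1. 39.96676, 112.86334
2. 28.43738, -11.05450
3. 73.42305, -102.65631
4. 0.97553, -105.65567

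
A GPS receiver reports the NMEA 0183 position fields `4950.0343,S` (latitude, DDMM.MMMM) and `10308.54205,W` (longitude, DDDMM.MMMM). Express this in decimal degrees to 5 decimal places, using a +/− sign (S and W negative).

-49.83391, -103.14237

Latitude: split at 2 digits → 49° and 50.0343′; 49 + 50.0343/60 = 49.833905
S ⇒ negate
λ: degrees = first 3 digits = 103, minutes = 8.54205; 103 + 8.54205/60 = 103.142368
W ⇒ negate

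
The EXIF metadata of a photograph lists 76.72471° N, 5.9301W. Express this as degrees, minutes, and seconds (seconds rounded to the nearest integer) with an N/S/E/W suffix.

76°43′29″ N, 5°55′48″ W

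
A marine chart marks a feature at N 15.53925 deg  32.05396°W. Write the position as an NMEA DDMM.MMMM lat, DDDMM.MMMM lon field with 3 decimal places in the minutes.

1532.355,N / 03203.238,W

Latitude: fractional part 0.539250 → 32.35500 minutes
λ: minutes = (32.053960 − 32) × 60 = 3.23760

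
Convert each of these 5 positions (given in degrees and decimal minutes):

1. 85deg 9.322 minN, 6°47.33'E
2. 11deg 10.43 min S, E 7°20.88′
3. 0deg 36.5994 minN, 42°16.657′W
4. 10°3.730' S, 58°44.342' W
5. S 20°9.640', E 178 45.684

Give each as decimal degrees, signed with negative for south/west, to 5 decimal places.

1. 85.15537, 6.78883
2. -11.17383, 7.34800
3. 0.60999, -42.27762
4. -10.06217, -58.73903
5. -20.16067, 178.76140

Point 1:
  Lat: 85 + 9.322/60 = 85.155367
  N → positive
  Longitude: 6 + 47.33/60 = 6.788833
  E ⇒ keep positive
Point 2:
  Latitude: 10.43′ = 0.173833°; total 11.173833
  S → negative
  Longitude: 20.88′ = 0.348000°; total 7.348000
  E → positive
Point 3:
  Latitude: 36.5994′ = 0.609990°; total 0.609990
  N ⇒ keep positive
  λ: 16.657′ = 0.277617°; total 42.277617
  W → negative
Point 4:
  Lat: 10 + 3.73/60 = 10.062167
  S ⇒ negate
  λ: 44.342′ = 0.739033°; total 58.739033
  hemisphere W, so the sign is −
Point 5:
  φ: 20 + 9.64/60 = 20.160667
  S → negative
  Lon: 178 + 45.684/60 = 178.761400
  E ⇒ keep positive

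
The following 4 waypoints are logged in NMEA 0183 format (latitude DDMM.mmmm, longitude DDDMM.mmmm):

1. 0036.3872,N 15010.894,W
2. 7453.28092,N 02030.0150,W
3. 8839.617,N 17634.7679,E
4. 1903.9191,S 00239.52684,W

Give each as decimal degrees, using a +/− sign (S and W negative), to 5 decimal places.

1. 0.60645, -150.18157
2. 74.88802, -20.50025
3. 88.66028, 176.57947
4. -19.06532, -2.65878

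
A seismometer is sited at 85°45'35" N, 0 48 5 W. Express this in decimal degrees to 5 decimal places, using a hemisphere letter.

85.75972° N, 0.80139° W

φ: 85° + 45/60 + 35/3600 = 85 + 0.750000 + 0.009722 = 85.759722
Lon: 48′ + 5″ = 48.08333′; 0 + 48.08333/60 = 0.801389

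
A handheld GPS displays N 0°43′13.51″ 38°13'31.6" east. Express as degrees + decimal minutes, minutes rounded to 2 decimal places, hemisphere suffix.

0° 43.23′ N, 38° 13.53′ E

Latitude: 43 + 13.51/60 = 43.2252′
λ: 13 + 31.6/60 = 13.5267′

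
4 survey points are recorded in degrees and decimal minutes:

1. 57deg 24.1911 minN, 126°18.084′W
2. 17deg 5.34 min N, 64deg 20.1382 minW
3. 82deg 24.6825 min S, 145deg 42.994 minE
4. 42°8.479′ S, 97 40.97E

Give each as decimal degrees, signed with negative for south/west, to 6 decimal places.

1. 57.403185, -126.301400
2. 17.089000, -64.335637
3. -82.411375, 145.716567
4. -42.141317, 97.682833

Point 1:
  Latitude: 57 + 24.1911/60 = 57.4031850
  N ⇒ keep positive
  Lon: 18.084′ = 0.301400°; total 126.3014000
  W ⇒ negate
Point 2:
  Lat: 17 + 5.34/60 = 17.0890000
  N → positive
  λ: 20.1382′ = 0.335637°; total 64.3356367
  W ⇒ negate
Point 3:
  φ: 24.6825′ = 0.411375°; total 82.4113750
  S ⇒ negate
  Lon: 145 + 42.994/60 = 145.7165667
  E → positive
Point 4:
  Lat: 42 + 8.479/60 = 42.1413167
  hemisphere S, so the sign is −
  Lon: 97 + 40.97/60 = 97.6828333
  E ⇒ keep positive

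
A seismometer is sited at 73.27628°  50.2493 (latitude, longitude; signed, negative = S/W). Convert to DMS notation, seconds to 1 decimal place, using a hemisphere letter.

Latitude: whole degrees 73; 16.57680′ → 16′ and 34.608″
λ: whole degrees 50; 14.95800′ → 14′ and 57.480″

73°16′34.6″ N, 50°14′57.5″ E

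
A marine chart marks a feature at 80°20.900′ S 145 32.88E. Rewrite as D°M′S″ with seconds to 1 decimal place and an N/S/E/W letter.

80°20′54.0″ S, 145°32′52.8″ E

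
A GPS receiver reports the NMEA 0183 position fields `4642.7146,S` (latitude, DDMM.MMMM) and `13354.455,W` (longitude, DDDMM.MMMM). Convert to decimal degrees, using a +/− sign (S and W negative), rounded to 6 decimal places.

-46.711910, -133.907583

Lat: split at 2 digits → 46° and 42.7146′; 46 + 42.7146/60 = 46.7119100
S → negative
λ: degrees = first 3 digits = 133, minutes = 54.455; 133 + 54.455/60 = 133.9075833
hemisphere W, so the sign is −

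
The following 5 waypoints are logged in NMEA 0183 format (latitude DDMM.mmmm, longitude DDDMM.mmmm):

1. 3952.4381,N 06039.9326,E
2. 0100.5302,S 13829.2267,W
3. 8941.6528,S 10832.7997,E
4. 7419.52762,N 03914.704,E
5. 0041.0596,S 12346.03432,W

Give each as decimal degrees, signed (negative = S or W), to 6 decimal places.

1. 39.873968, 60.665543
2. -1.008837, -138.487112
3. -89.694213, 108.546662
4. 74.325460, 39.245067
5. -0.684327, -123.767239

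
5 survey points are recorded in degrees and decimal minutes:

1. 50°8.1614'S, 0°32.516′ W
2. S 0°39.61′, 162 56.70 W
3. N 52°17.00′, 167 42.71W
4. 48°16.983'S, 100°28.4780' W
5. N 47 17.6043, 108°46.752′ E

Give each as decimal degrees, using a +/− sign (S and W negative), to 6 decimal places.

1. -50.136023, -0.541933
2. -0.660167, -162.945000
3. 52.283333, -167.711833
4. -48.283050, -100.474633
5. 47.293405, 108.779200

Point 1:
  Latitude: 50 + 8.1614/60 = 50.1360233
  hemisphere S, so the sign is −
  λ: 32.516′ = 0.541933°; total 0.5419333
  W → negative
Point 2:
  φ: 0 + 39.61/60 = 0.6601667
  S → negative
  λ: 162 + 56.7/60 = 162.9450000
  W → negative
Point 3:
  Latitude: 52 + 17/60 = 52.2833333
  N ⇒ keep positive
  Lon: 42.71′ = 0.711833°; total 167.7118333
  W ⇒ negate
Point 4:
  Lat: 16.983′ = 0.283050°; total 48.2830500
  S ⇒ negate
  Lon: 28.478′ = 0.474633°; total 100.4746333
  W → negative
Point 5:
  φ: 17.6043′ = 0.293405°; total 47.2934050
  N ⇒ keep positive
  Longitude: 108 + 46.752/60 = 108.7792000
  E ⇒ keep positive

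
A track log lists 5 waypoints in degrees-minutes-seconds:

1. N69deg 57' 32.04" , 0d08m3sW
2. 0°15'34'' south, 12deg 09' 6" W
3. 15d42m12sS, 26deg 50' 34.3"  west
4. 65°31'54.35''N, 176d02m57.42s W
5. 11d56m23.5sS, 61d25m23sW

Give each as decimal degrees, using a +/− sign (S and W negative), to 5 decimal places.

Point 1:
  Lat: 69° + 57/60 + 32.04/3600 = 69 + 0.950000 + 0.008900 = 69.958900
  N ⇒ keep positive
  λ: 0 + 8/60 + 3/3600 = 0.134167
  W → negative
Point 2:
  Lat: 0° + 15/60 + 34/3600 = 0 + 0.250000 + 0.009444 = 0.259444
  S → negative
  Lon: 9′ + 6″ = 9.10000′; 12 + 9.10000/60 = 12.151667
  W → negative
Point 3:
  Lat: 15 + 42/60 + 12/3600 = 15.703333
  S ⇒ negate
  Longitude: 50′ + 34.3″ = 50.57167′; 26 + 50.57167/60 = 26.842861
  hemisphere W, so the sign is −
Point 4:
  Lat: 65° + 31/60 + 54.35/3600 = 65 + 0.516667 + 0.015097 = 65.531764
  N ⇒ keep positive
  λ: 2′ + 57.42″ = 2.95700′; 176 + 2.95700/60 = 176.049283
  W → negative
Point 5:
  Latitude: 11° + 56/60 + 23.5/3600 = 11 + 0.933333 + 0.006528 = 11.939861
  hemisphere S, so the sign is −
  Longitude: 25′ + 23″ = 25.38333′; 61 + 25.38333/60 = 61.423056
  hemisphere W, so the sign is −

1. 69.95890, -0.13417
2. -0.25944, -12.15167
3. -15.70333, -26.84286
4. 65.53176, -176.04928
5. -11.93986, -61.42306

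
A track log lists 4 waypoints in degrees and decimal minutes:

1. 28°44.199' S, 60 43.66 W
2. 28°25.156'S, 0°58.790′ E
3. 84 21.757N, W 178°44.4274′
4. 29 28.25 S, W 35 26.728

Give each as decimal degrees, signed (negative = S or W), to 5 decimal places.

1. -28.73665, -60.72767
2. -28.41927, 0.97983
3. 84.36262, -178.74046
4. -29.47083, -35.44547

Point 1:
  Lat: 44.199′ = 0.736650°; total 28.736650
  hemisphere S, so the sign is −
  Longitude: 60 + 43.66/60 = 60.727667
  W ⇒ negate
Point 2:
  Lat: 25.156′ = 0.419267°; total 28.419267
  S ⇒ negate
  Lon: 58.79′ = 0.979833°; total 0.979833
  E → positive
Point 3:
  Lat: 84 + 21.757/60 = 84.362617
  N ⇒ keep positive
  Lon: 178 + 44.4274/60 = 178.740457
  hemisphere W, so the sign is −
Point 4:
  Latitude: 28.25′ = 0.470833°; total 29.470833
  S → negative
  Longitude: 35 + 26.728/60 = 35.445467
  hemisphere W, so the sign is −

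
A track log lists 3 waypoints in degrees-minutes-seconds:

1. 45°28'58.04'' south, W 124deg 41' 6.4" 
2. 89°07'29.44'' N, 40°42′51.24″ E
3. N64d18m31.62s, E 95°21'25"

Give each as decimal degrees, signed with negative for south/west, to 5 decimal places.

1. -45.48279, -124.68511
2. 89.12484, 40.71423
3. 64.30878, 95.35694

Point 1:
  φ: 28′ + 58.04″ = 28.96733′; 45 + 28.96733/60 = 45.482789
  S → negative
  λ: 41′ + 6.4″ = 41.10667′; 124 + 41.10667/60 = 124.685111
  W → negative
Point 2:
  Lat: 89 + 7/60 + 29.44/3600 = 89.124844
  N ⇒ keep positive
  λ: 40° + 42/60 + 51.24/3600 = 40 + 0.700000 + 0.014233 = 40.714233
  E → positive
Point 3:
  Latitude: 64 + 18/60 + 31.62/3600 = 64.308783
  N ⇒ keep positive
  λ: 95 + 21/60 + 25/3600 = 95.356944
  E ⇒ keep positive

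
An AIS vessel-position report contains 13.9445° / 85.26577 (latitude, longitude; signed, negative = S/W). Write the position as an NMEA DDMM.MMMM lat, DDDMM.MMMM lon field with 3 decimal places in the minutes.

φ: fractional part 0.944500 → 56.67000 minutes
Lon: minutes = (85.265770 − 85) × 60 = 15.94620

1356.670,N / 08515.946,E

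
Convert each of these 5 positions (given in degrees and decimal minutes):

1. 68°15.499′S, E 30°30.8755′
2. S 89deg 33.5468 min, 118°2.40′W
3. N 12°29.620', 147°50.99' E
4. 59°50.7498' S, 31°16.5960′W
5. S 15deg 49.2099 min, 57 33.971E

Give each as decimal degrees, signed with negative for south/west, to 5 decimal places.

Point 1:
  φ: 68 + 15.499/60 = 68.258317
  S ⇒ negate
  Lon: 30 + 30.8755/60 = 30.514592
  E → positive
Point 2:
  Latitude: 33.5468′ = 0.559113°; total 89.559113
  hemisphere S, so the sign is −
  λ: 2.4′ = 0.040000°; total 118.040000
  W → negative
Point 3:
  Lat: 29.62′ = 0.493667°; total 12.493667
  N → positive
  Lon: 50.99′ = 0.849833°; total 147.849833
  E → positive
Point 4:
  Lat: 59 + 50.7498/60 = 59.845830
  hemisphere S, so the sign is −
  Lon: 16.596′ = 0.276600°; total 31.276600
  W ⇒ negate
Point 5:
  φ: 15 + 49.2099/60 = 15.820165
  hemisphere S, so the sign is −
  Longitude: 33.971′ = 0.566183°; total 57.566183
  E ⇒ keep positive

1. -68.25832, 30.51459
2. -89.55911, -118.04000
3. 12.49367, 147.84983
4. -59.84583, -31.27660
5. -15.82017, 57.56618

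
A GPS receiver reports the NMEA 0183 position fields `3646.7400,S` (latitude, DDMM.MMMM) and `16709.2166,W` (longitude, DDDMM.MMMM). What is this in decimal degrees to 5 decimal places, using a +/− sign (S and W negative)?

-36.77900, -167.15361

φ: split at 2 digits → 36° and 46.74′; 36 + 46.74/60 = 36.779000
S ⇒ negate
Lon: degrees = first 3 digits = 167, minutes = 9.2166; 167 + 9.2166/60 = 167.153610
W ⇒ negate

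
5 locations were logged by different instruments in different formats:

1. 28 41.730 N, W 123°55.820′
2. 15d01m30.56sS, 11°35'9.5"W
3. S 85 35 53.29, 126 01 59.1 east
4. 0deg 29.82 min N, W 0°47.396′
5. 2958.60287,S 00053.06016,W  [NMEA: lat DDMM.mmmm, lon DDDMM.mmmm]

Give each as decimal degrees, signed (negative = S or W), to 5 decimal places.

1. 28.69550, -123.93033
2. -15.02516, -11.58597
3. -85.59814, 126.03308
4. 0.49700, -0.78993
5. -29.97671, -0.88434

Point 1:
  Latitude: 28 + 41.73/60 = 28.695500
  N → positive
  λ: 123 + 55.82/60 = 123.930333
  W → negative
Point 2:
  Latitude: 15° + 1/60 + 30.56/3600 = 15 + 0.016667 + 0.008489 = 15.025156
  hemisphere S, so the sign is −
  Lon: 35′ + 9.5″ = 35.15833′; 11 + 35.15833/60 = 11.585972
  hemisphere W, so the sign is −
Point 3:
  φ: 35′ + 53.29″ = 35.88817′; 85 + 35.88817/60 = 85.598136
  S → negative
  Longitude: 126 + 1/60 + 59.1/3600 = 126.033083
  E ⇒ keep positive
Point 4:
  Lat: 29.82′ = 0.497000°; total 0.497000
  N ⇒ keep positive
  Longitude: 47.396′ = 0.789933°; total 0.789933
  W → negative
Point 5:
  Latitude: split at 2 digits → 29° and 58.60287′; 29 + 58.60287/60 = 29.976715
  hemisphere S, so the sign is −
  Longitude: split at 3 digits → 000° and 53.06016′; 0 + 53.06016/60 = 0.884336
  hemisphere W, so the sign is −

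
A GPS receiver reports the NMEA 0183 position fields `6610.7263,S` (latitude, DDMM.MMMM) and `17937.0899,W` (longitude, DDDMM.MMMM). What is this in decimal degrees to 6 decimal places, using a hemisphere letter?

66.178772° S, 179.618165° W

Latitude: degrees = first 2 digits = 66, minutes = 10.7263; 66 + 10.7263/60 = 66.1787717
λ: split at 3 digits → 179° and 37.0899′; 179 + 37.0899/60 = 179.6181650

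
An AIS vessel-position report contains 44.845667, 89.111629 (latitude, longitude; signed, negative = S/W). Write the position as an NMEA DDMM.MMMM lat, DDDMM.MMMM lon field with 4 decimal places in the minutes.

4450.7400,N / 08906.6977,E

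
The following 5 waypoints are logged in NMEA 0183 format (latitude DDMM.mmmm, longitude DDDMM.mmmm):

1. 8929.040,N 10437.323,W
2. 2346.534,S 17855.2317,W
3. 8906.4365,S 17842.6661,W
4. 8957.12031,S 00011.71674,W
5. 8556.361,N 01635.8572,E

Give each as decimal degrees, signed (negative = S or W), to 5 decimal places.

Point 1:
  φ: split at 2 digits → 89° and 29.04′; 89 + 29.04/60 = 89.484000
  N ⇒ keep positive
  Lon: degrees = first 3 digits = 104, minutes = 37.323; 104 + 37.323/60 = 104.622050
  W → negative
Point 2:
  φ: degrees = first 2 digits = 23, minutes = 46.534; 23 + 46.534/60 = 23.775567
  S ⇒ negate
  Lon: degrees = first 3 digits = 178, minutes = 55.2317; 178 + 55.2317/60 = 178.920528
  W ⇒ negate
Point 3:
  Latitude: degrees = first 2 digits = 89, minutes = 6.4365; 89 + 6.4365/60 = 89.107275
  hemisphere S, so the sign is −
  λ: split at 3 digits → 178° and 42.6661′; 178 + 42.6661/60 = 178.711102
  W → negative
Point 4:
  φ: degrees = first 2 digits = 89, minutes = 57.12031; 89 + 57.12031/60 = 89.952005
  S → negative
  Longitude: degrees = first 3 digits = 0, minutes = 11.71674; 0 + 11.71674/60 = 0.195279
  W ⇒ negate
Point 5:
  φ: degrees = first 2 digits = 85, minutes = 56.361; 85 + 56.361/60 = 85.939350
  N ⇒ keep positive
  Longitude: degrees = first 3 digits = 16, minutes = 35.8572; 16 + 35.8572/60 = 16.597620
  E → positive

1. 89.48400, -104.62205
2. -23.77557, -178.92053
3. -89.10728, -178.71110
4. -89.95201, -0.19528
5. 85.93935, 16.59762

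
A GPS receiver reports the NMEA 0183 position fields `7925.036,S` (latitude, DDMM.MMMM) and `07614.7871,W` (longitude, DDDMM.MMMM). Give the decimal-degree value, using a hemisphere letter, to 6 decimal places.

79.417267° S, 76.246452° W

φ: split at 2 digits → 79° and 25.036′; 79 + 25.036/60 = 79.4172667
λ: degrees = first 3 digits = 76, minutes = 14.7871; 76 + 14.7871/60 = 76.2464517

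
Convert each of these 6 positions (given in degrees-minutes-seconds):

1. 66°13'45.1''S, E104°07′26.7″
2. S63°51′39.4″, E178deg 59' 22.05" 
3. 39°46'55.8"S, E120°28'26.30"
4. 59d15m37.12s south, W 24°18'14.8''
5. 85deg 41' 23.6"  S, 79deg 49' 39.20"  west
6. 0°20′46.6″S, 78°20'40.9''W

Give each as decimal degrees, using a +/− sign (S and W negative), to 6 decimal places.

1. -66.229194, 104.124083
2. -63.860944, 178.989458
3. -39.782167, 120.473972
4. -59.260311, -24.304111
5. -85.689889, -79.827556
6. -0.346278, -78.344694

Point 1:
  φ: 66° + 13/60 + 45.1/3600 = 66 + 0.216667 + 0.012528 = 66.2291944
  S ⇒ negate
  Longitude: 104 + 7/60 + 26.7/3600 = 104.1240833
  E → positive
Point 2:
  Latitude: 51′ + 39.4″ = 51.65667′; 63 + 51.65667/60 = 63.8609444
  hemisphere S, so the sign is −
  Lon: 178 + 59/60 + 22.05/3600 = 178.9894583
  E → positive
Point 3:
  Lat: 39° + 46/60 + 55.8/3600 = 39 + 0.766667 + 0.015500 = 39.7821667
  S ⇒ negate
  Lon: 120 + 28/60 + 26.3/3600 = 120.4739722
  E → positive
Point 4:
  Lat: 59° + 15/60 + 37.12/3600 = 59 + 0.250000 + 0.010311 = 59.2603111
  hemisphere S, so the sign is −
  λ: 18′ + 14.8″ = 18.24667′; 24 + 18.24667/60 = 24.3041111
  W → negative
Point 5:
  φ: 41′ + 23.6″ = 41.39333′; 85 + 41.39333/60 = 85.6898889
  S → negative
  λ: 79° + 49/60 + 39.2/3600 = 79 + 0.816667 + 0.010889 = 79.8275556
  hemisphere W, so the sign is −
Point 6:
  φ: 0 + 20/60 + 46.6/3600 = 0.3462778
  S → negative
  Longitude: 20′ + 40.9″ = 20.68167′; 78 + 20.68167/60 = 78.3446944
  W ⇒ negate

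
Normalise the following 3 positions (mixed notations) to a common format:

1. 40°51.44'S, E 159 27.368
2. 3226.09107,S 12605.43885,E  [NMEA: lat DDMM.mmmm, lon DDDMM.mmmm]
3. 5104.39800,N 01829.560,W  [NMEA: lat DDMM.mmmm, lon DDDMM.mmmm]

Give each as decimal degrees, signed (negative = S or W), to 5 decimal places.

1. -40.85733, 159.45613
2. -32.43485, 126.09065
3. 51.07330, -18.49267

Point 1:
  Lat: 40 + 51.44/60 = 40.857333
  hemisphere S, so the sign is −
  λ: 27.368′ = 0.456133°; total 159.456133
  E → positive
Point 2:
  Lat: degrees = first 2 digits = 32, minutes = 26.09107; 32 + 26.09107/60 = 32.434851
  S ⇒ negate
  λ: degrees = first 3 digits = 126, minutes = 5.43885; 126 + 5.43885/60 = 126.090648
  E → positive
Point 3:
  Latitude: degrees = first 2 digits = 51, minutes = 4.398; 51 + 4.398/60 = 51.073300
  N ⇒ keep positive
  Lon: degrees = first 3 digits = 18, minutes = 29.56; 18 + 29.56/60 = 18.492667
  hemisphere W, so the sign is −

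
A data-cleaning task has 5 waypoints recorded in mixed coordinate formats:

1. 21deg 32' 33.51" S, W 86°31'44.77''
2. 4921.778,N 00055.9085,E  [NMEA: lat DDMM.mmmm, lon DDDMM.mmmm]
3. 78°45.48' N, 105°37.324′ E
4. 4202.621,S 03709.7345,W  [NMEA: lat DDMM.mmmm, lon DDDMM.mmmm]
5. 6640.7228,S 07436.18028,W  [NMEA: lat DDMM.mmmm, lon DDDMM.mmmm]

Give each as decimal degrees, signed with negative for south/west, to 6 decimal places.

1. -21.542642, -86.529103
2. 49.362967, 0.931808
3. 78.758000, 105.622067
4. -42.043683, -37.162242
5. -66.678713, -74.603005

Point 1:
  φ: 32′ + 33.51″ = 32.55850′; 21 + 32.55850/60 = 21.5426417
  S → negative
  Longitude: 31′ + 44.77″ = 31.74617′; 86 + 31.74617/60 = 86.5291028
  W ⇒ negate
Point 2:
  φ: degrees = first 2 digits = 49, minutes = 21.778; 49 + 21.778/60 = 49.3629667
  N ⇒ keep positive
  Longitude: split at 3 digits → 000° and 55.9085′; 0 + 55.9085/60 = 0.9318083
  E → positive
Point 3:
  Latitude: 78 + 45.48/60 = 78.7580000
  N ⇒ keep positive
  Lon: 37.324′ = 0.622067°; total 105.6220667
  E → positive
Point 4:
  φ: split at 2 digits → 42° and 2.621′; 42 + 2.621/60 = 42.0436833
  hemisphere S, so the sign is −
  Longitude: degrees = first 3 digits = 37, minutes = 9.7345; 37 + 9.7345/60 = 37.1622417
  hemisphere W, so the sign is −
Point 5:
  Lat: degrees = first 2 digits = 66, minutes = 40.7228; 66 + 40.7228/60 = 66.6787133
  S → negative
  Lon: degrees = first 3 digits = 74, minutes = 36.18028; 74 + 36.18028/60 = 74.6030047
  W → negative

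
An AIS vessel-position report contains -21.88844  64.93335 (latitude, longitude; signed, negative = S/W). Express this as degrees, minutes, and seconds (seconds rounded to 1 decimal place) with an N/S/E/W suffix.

21°53′18.4″ S, 64°56′0.1″ E

Latitude is negative → S; |value| = 21.888440
Lat: 0.888440° → 53.30640′; 0.30640 × 60 = 18.384″
λ: whole degrees 64; 56.00100′ → 56′ and 0.060″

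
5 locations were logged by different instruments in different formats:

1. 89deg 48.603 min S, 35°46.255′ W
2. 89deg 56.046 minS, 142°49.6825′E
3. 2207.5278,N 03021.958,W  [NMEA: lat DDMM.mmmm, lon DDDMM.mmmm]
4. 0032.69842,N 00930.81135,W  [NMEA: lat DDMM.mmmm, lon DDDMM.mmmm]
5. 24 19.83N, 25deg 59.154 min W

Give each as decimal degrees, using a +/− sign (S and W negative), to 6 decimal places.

1. -89.810050, -35.770917
2. -89.934100, 142.828042
3. 22.125463, -30.365967
4. 0.544974, -9.513523
5. 24.330500, -25.985900

Point 1:
  Lat: 89 + 48.603/60 = 89.8100500
  hemisphere S, so the sign is −
  λ: 35 + 46.255/60 = 35.7709167
  hemisphere W, so the sign is −
Point 2:
  Latitude: 89 + 56.046/60 = 89.9341000
  S ⇒ negate
  Lon: 142 + 49.6825/60 = 142.8280417
  E ⇒ keep positive
Point 3:
  Lat: split at 2 digits → 22° and 7.5278′; 22 + 7.5278/60 = 22.1254633
  N → positive
  λ: degrees = first 3 digits = 30, minutes = 21.958; 30 + 21.958/60 = 30.3659667
  hemisphere W, so the sign is −
Point 4:
  Lat: degrees = first 2 digits = 0, minutes = 32.69842; 0 + 32.69842/60 = 0.5449737
  N ⇒ keep positive
  Longitude: degrees = first 3 digits = 9, minutes = 30.81135; 9 + 30.81135/60 = 9.5135225
  hemisphere W, so the sign is −
Point 5:
  Lat: 24 + 19.83/60 = 24.3305000
  N ⇒ keep positive
  Lon: 59.154′ = 0.985900°; total 25.9859000
  W ⇒ negate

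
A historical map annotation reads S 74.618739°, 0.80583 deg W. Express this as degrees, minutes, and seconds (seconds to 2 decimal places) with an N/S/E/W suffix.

74°37′7.46″ S, 0°48′20.99″ W

φ: whole degrees 74; 37.12434′ → 37′ and 7.4604″
λ: 0.805830° → 48.34980′; 0.34980 × 60 = 20.9880″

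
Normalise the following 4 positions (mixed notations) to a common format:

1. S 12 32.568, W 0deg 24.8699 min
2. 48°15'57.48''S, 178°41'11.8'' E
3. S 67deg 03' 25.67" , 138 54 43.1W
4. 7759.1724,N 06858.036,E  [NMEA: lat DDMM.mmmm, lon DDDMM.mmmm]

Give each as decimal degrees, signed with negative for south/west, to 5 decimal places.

Point 1:
  φ: 12 + 32.568/60 = 12.542800
  S ⇒ negate
  Longitude: 0 + 24.8699/60 = 0.414498
  W ⇒ negate
Point 2:
  Lat: 48° + 15/60 + 57.48/3600 = 48 + 0.250000 + 0.015967 = 48.265967
  S → negative
  λ: 178 + 41/60 + 11.8/3600 = 178.686611
  E → positive
Point 3:
  φ: 3′ + 25.67″ = 3.42783′; 67 + 3.42783/60 = 67.057131
  hemisphere S, so the sign is −
  Lon: 138 + 54/60 + 43.1/3600 = 138.911972
  W ⇒ negate
Point 4:
  φ: degrees = first 2 digits = 77, minutes = 59.1724; 77 + 59.1724/60 = 77.986207
  N → positive
  Lon: degrees = first 3 digits = 68, minutes = 58.036; 68 + 58.036/60 = 68.967267
  E → positive

1. -12.54280, -0.41450
2. -48.26597, 178.68661
3. -67.05713, -138.91197
4. 77.98621, 68.96727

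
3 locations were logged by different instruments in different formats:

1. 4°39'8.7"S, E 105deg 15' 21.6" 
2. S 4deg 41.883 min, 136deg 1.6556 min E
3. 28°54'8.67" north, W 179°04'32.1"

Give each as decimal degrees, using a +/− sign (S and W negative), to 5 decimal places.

Point 1:
  Lat: 4 + 39/60 + 8.7/3600 = 4.652417
  S → negative
  λ: 15′ + 21.6″ = 15.36000′; 105 + 15.36000/60 = 105.256000
  E ⇒ keep positive
Point 2:
  φ: 4 + 41.883/60 = 4.698050
  S ⇒ negate
  λ: 136 + 1.6556/60 = 136.027593
  E ⇒ keep positive
Point 3:
  Latitude: 28 + 54/60 + 8.67/3600 = 28.902408
  N ⇒ keep positive
  Longitude: 179° + 4/60 + 32.1/3600 = 179 + 0.066667 + 0.008917 = 179.075583
  W ⇒ negate

1. -4.65242, 105.25600
2. -4.69805, 136.02759
3. 28.90241, -179.07558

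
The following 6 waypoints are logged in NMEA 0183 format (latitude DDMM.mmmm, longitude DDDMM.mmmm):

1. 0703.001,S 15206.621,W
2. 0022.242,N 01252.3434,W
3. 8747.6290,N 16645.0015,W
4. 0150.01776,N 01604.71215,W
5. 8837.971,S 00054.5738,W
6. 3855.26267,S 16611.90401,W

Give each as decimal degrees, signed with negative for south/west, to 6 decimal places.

1. -7.050017, -152.110350
2. 0.370700, -12.872390
3. 87.793817, -166.750025
4. 1.833629, -16.078536
5. -88.632850, -0.909563
6. -38.921045, -166.198400

Point 1:
  Latitude: degrees = first 2 digits = 7, minutes = 3.001; 7 + 3.001/60 = 7.0500167
  S → negative
  Lon: degrees = first 3 digits = 152, minutes = 6.621; 152 + 6.621/60 = 152.1103500
  W ⇒ negate
Point 2:
  φ: degrees = first 2 digits = 0, minutes = 22.242; 0 + 22.242/60 = 0.3707000
  N → positive
  Lon: degrees = first 3 digits = 12, minutes = 52.3434; 12 + 52.3434/60 = 12.8723900
  hemisphere W, so the sign is −
Point 3:
  Latitude: split at 2 digits → 87° and 47.629′; 87 + 47.629/60 = 87.7938167
  N → positive
  Lon: degrees = first 3 digits = 166, minutes = 45.0015; 166 + 45.0015/60 = 166.7500250
  hemisphere W, so the sign is −
Point 4:
  Latitude: degrees = first 2 digits = 1, minutes = 50.01776; 1 + 50.01776/60 = 1.8336293
  N ⇒ keep positive
  Longitude: split at 3 digits → 016° and 4.71215′; 16 + 4.71215/60 = 16.0785358
  W ⇒ negate
Point 5:
  Lat: split at 2 digits → 88° and 37.971′; 88 + 37.971/60 = 88.6328500
  S → negative
  Lon: degrees = first 3 digits = 0, minutes = 54.5738; 0 + 54.5738/60 = 0.9095633
  hemisphere W, so the sign is −
Point 6:
  φ: degrees = first 2 digits = 38, minutes = 55.26267; 38 + 55.26267/60 = 38.9210445
  S ⇒ negate
  Lon: split at 3 digits → 166° and 11.90401′; 166 + 11.90401/60 = 166.1984002
  W → negative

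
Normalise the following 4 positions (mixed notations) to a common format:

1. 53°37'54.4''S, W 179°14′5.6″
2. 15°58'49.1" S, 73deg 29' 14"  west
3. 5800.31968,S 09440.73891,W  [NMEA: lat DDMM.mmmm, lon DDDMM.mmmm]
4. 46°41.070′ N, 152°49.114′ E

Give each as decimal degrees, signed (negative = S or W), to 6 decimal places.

1. -53.631778, -179.234889
2. -15.980306, -73.487222
3. -58.005328, -94.678982
4. 46.684500, 152.818567

Point 1:
  Lat: 53° + 37/60 + 54.4/3600 = 53 + 0.616667 + 0.015111 = 53.6317778
  S → negative
  λ: 14′ + 5.6″ = 14.09333′; 179 + 14.09333/60 = 179.2348889
  hemisphere W, so the sign is −
Point 2:
  Lat: 58′ + 49.1″ = 58.81833′; 15 + 58.81833/60 = 15.9803056
  S ⇒ negate
  Longitude: 29′ + 14″ = 29.23333′; 73 + 29.23333/60 = 73.4872222
  W → negative
Point 3:
  φ: degrees = first 2 digits = 58, minutes = 0.31968; 58 + 0.31968/60 = 58.0053280
  S → negative
  λ: degrees = first 3 digits = 94, minutes = 40.73891; 94 + 40.73891/60 = 94.6789818
  hemisphere W, so the sign is −
Point 4:
  Lat: 41.07′ = 0.684500°; total 46.6845000
  N ⇒ keep positive
  Longitude: 152 + 49.114/60 = 152.8185667
  E ⇒ keep positive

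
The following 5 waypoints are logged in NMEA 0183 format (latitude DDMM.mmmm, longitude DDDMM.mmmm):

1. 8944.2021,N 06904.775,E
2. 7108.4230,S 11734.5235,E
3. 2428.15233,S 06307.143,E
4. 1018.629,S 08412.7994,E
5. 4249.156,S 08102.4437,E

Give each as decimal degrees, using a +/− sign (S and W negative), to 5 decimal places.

Point 1:
  Lat: split at 2 digits → 89° and 44.2021′; 89 + 44.2021/60 = 89.736702
  N → positive
  Lon: split at 3 digits → 069° and 4.775′; 69 + 4.775/60 = 69.079583
  E → positive
Point 2:
  Latitude: degrees = first 2 digits = 71, minutes = 8.423; 71 + 8.423/60 = 71.140383
  hemisphere S, so the sign is −
  λ: split at 3 digits → 117° and 34.5235′; 117 + 34.5235/60 = 117.575392
  E → positive
Point 3:
  Latitude: degrees = first 2 digits = 24, minutes = 28.15233; 24 + 28.15233/60 = 24.469206
  S → negative
  Longitude: split at 3 digits → 063° and 7.143′; 63 + 7.143/60 = 63.119050
  E ⇒ keep positive
Point 4:
  Lat: degrees = first 2 digits = 10, minutes = 18.629; 10 + 18.629/60 = 10.310483
  S → negative
  λ: split at 3 digits → 084° and 12.7994′; 84 + 12.7994/60 = 84.213323
  E ⇒ keep positive
Point 5:
  φ: degrees = first 2 digits = 42, minutes = 49.156; 42 + 49.156/60 = 42.819267
  S ⇒ negate
  Longitude: split at 3 digits → 081° and 2.4437′; 81 + 2.4437/60 = 81.040728
  E ⇒ keep positive

1. 89.73670, 69.07958
2. -71.14038, 117.57539
3. -24.46921, 63.11905
4. -10.31048, 84.21332
5. -42.81927, 81.04073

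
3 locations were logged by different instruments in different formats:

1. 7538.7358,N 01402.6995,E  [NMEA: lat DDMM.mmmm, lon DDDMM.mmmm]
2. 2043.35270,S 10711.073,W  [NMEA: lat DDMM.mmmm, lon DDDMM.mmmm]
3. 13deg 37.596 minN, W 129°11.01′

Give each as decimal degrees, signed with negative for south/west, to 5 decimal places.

Point 1:
  Lat: split at 2 digits → 75° and 38.7358′; 75 + 38.7358/60 = 75.645597
  N ⇒ keep positive
  λ: split at 3 digits → 014° and 2.6995′; 14 + 2.6995/60 = 14.044992
  E ⇒ keep positive
Point 2:
  Lat: degrees = first 2 digits = 20, minutes = 43.3527; 20 + 43.3527/60 = 20.722545
  S ⇒ negate
  Longitude: degrees = first 3 digits = 107, minutes = 11.073; 107 + 11.073/60 = 107.184550
  W → negative
Point 3:
  φ: 37.596′ = 0.626600°; total 13.626600
  N ⇒ keep positive
  Lon: 129 + 11.01/60 = 129.183500
  W → negative

1. 75.64560, 14.04499
2. -20.72255, -107.18455
3. 13.62660, -129.18350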